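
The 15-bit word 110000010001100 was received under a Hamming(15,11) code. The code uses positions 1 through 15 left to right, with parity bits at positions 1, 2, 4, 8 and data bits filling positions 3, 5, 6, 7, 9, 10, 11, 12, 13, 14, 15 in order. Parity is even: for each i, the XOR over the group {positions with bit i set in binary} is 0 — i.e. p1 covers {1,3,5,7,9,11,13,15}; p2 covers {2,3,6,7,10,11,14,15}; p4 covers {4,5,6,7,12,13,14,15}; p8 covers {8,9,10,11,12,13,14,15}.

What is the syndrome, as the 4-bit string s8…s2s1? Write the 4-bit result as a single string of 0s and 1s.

s1 (pos 1,3,5,7,9,11,13,15): 1⊕0⊕0⊕0⊕0⊕0⊕1⊕0 = 0
s2 (pos 2,3,6,7,10,11,14,15): 1⊕0⊕0⊕0⊕0⊕0⊕0⊕0 = 1
s4 (pos 4,5,6,7,12,13,14,15): 0⊕0⊕0⊕0⊕1⊕1⊕0⊕0 = 0
s8 (pos 8,9,10,11,12,13,14,15): 1⊕0⊕0⊕0⊕1⊕1⊕0⊕0 = 1
Syndrome s8…s1 = 1010 → error at position 10.

1010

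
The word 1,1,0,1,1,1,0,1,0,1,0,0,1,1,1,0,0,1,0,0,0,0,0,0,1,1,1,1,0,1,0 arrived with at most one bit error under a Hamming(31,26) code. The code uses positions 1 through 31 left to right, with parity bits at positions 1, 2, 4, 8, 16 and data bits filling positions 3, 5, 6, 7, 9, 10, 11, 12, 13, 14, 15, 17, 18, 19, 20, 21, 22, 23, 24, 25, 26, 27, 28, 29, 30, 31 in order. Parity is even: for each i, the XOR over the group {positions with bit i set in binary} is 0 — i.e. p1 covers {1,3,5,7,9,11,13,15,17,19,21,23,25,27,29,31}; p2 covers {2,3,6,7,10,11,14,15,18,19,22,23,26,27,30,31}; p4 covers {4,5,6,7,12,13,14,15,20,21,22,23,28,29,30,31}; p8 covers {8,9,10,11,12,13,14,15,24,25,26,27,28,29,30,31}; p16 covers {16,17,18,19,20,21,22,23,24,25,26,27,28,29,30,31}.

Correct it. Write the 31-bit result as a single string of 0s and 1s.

s1 (pos 1,3,5,7,9,11,13,15,17,19,21,23,25,27,29,31): 1⊕0⊕1⊕0⊕0⊕0⊕1⊕1⊕0⊕0⊕0⊕0⊕1⊕1⊕0⊕0 = 0
s2 (pos 2,3,6,7,10,11,14,15,18,19,22,23,26,27,30,31): 1⊕0⊕1⊕0⊕1⊕0⊕1⊕1⊕1⊕0⊕0⊕0⊕1⊕1⊕1⊕0 = 1
s4 (pos 4,5,6,7,12,13,14,15,20,21,22,23,28,29,30,31): 1⊕1⊕1⊕0⊕0⊕1⊕1⊕1⊕0⊕0⊕0⊕0⊕1⊕0⊕1⊕0 = 0
s8 (pos 8,9,10,11,12,13,14,15,24,25,26,27,28,29,30,31): 1⊕0⊕1⊕0⊕0⊕1⊕1⊕1⊕0⊕1⊕1⊕1⊕1⊕0⊕1⊕0 = 0
s16 (pos 16,17,18,19,20,21,22,23,24,25,26,27,28,29,30,31): 0⊕0⊕1⊕0⊕0⊕0⊕0⊕0⊕0⊕1⊕1⊕1⊕1⊕0⊕1⊕0 = 0
Syndrome s16…s1 = 00010 → error at position 2.
Flip position 2: 1101110101001110010000001111010 → 1001110101001110010000001111010

1001110101001110010000001111010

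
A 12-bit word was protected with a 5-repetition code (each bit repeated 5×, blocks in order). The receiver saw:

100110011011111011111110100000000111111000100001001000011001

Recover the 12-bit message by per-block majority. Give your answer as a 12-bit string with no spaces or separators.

Block 1 (10011): 3 ones → 1
Block 2 (00110): 2 ones → 0
Block 3 (11111): 5 ones → 1
Block 4 (01111): 4 ones → 1
Block 5 (11101): 4 ones → 1
Block 6 (00000): 0 ones → 0
Block 7 (00011): 2 ones → 0
Block 8 (11110): 4 ones → 1
Block 9 (00100): 1 one → 0
Block 10 (00100): 1 one → 0
Block 11 (10000): 1 one → 0
Block 12 (11001): 3 ones → 1

101110010001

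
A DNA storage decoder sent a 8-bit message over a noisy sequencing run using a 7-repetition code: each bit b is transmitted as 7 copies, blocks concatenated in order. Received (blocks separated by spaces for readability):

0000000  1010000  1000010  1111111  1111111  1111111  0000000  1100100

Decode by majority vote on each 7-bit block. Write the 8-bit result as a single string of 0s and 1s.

00011100

Block 1 (0000000): 0 ones → 0
Block 2 (1010000): 2 ones → 0
Block 3 (1000010): 2 ones → 0
Block 4 (1111111): 7 ones → 1
Block 5 (1111111): 7 ones → 1
Block 6 (1111111): 7 ones → 1
Block 7 (0000000): 0 ones → 0
Block 8 (1100100): 3 ones → 0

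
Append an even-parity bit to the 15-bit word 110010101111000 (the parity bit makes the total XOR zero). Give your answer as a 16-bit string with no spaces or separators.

XOR of the 15 data bits: 1⊕1⊕0⊕0⊕1⊕0⊕1⊕0⊕1⊕1⊕1⊕1⊕0⊕0⊕0 = 0
Parity bit = 0 (so all 16 bits XOR to 0).

1100101011110000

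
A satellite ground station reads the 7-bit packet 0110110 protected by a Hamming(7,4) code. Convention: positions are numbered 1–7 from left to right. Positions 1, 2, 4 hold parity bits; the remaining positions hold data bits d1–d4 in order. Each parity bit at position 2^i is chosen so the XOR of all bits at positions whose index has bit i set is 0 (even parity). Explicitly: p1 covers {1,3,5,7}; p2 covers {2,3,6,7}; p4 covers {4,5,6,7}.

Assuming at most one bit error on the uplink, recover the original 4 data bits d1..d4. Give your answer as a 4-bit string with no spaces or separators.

1110

s1 (pos 1,3,5,7): 0⊕1⊕1⊕0 = 0
s2 (pos 2,3,6,7): 1⊕1⊕1⊕0 = 1
s4 (pos 4,5,6,7): 0⊕1⊕1⊕0 = 0
Syndrome s4…s1 = 010 → error at position 2.
Flip position 2: 0110110 → 0010110
Read data bits from positions 3,5,6,7: 1110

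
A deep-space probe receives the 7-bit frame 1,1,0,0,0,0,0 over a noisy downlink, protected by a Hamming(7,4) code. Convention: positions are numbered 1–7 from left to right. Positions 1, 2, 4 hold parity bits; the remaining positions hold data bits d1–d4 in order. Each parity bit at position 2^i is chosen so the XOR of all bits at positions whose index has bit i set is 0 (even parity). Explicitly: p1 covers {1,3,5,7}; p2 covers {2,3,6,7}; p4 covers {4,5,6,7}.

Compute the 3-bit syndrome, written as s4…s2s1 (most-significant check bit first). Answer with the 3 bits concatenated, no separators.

s1 (pos 1,3,5,7): 1⊕0⊕0⊕0 = 1
s2 (pos 2,3,6,7): 1⊕0⊕0⊕0 = 1
s4 (pos 4,5,6,7): 0⊕0⊕0⊕0 = 0
Syndrome s4…s1 = 011 → error at position 3.

011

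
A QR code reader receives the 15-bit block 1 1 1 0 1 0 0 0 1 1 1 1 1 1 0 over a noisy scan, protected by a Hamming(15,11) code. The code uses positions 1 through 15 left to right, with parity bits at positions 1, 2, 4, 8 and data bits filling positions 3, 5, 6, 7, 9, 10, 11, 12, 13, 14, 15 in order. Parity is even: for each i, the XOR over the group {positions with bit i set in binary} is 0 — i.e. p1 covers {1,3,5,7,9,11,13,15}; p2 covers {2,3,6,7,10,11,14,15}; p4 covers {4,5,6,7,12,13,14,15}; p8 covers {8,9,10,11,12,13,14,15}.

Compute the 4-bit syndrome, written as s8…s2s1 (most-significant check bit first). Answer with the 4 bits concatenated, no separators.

s1 (pos 1,3,5,7,9,11,13,15): 1⊕1⊕1⊕0⊕1⊕1⊕1⊕0 = 0
s2 (pos 2,3,6,7,10,11,14,15): 1⊕1⊕0⊕0⊕1⊕1⊕1⊕0 = 1
s4 (pos 4,5,6,7,12,13,14,15): 0⊕1⊕0⊕0⊕1⊕1⊕1⊕0 = 0
s8 (pos 8,9,10,11,12,13,14,15): 0⊕1⊕1⊕1⊕1⊕1⊕1⊕0 = 0
Syndrome s8…s1 = 0010 → error at position 2.

0010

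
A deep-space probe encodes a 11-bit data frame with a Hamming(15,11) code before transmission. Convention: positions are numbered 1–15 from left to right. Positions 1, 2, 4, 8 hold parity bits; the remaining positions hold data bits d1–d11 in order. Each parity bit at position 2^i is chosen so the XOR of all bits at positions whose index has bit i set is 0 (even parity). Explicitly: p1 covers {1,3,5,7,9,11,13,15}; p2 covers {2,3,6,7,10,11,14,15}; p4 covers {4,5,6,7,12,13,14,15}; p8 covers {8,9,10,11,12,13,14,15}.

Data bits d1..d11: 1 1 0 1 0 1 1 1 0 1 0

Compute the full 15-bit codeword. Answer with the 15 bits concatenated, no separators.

Place data at non-parity positions: p1 p2 1 p4 1 0 1 p8 0 1 1 1 0 1 0
p1 (pos 1,3,5,7,9,11,13,15): XOR of data positions = 1⊕1⊕1⊕0⊕1⊕0⊕0 = 0
p2 (pos 2,3,6,7,10,11,14,15): XOR of data positions = 1⊕0⊕1⊕1⊕1⊕1⊕0 = 1
p4 (pos 4,5,6,7,12,13,14,15): XOR of data positions = 1⊕0⊕1⊕1⊕0⊕1⊕0 = 0
p8 (pos 8,9,10,11,12,13,14,15): XOR of data positions = 0⊕1⊕1⊕1⊕0⊕1⊕0 = 0
Codeword: 011010100111010

011010100111010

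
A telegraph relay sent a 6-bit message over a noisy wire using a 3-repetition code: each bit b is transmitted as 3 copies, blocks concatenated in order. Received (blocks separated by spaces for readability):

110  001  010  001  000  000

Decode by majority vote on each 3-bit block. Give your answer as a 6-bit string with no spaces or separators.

Block 1 (110): 2 ones → 1
Block 2 (001): 1 one → 0
Block 3 (010): 1 one → 0
Block 4 (001): 1 one → 0
Block 5 (000): 0 ones → 0
Block 6 (000): 0 ones → 0

100000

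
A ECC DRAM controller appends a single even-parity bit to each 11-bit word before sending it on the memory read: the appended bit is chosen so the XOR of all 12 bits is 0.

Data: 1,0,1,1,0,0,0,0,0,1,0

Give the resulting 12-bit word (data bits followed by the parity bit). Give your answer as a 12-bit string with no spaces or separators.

XOR of the 11 data bits: 1⊕0⊕1⊕1⊕0⊕0⊕0⊕0⊕0⊕1⊕0 = 0
Parity bit = 0 (so all 12 bits XOR to 0).

101100000100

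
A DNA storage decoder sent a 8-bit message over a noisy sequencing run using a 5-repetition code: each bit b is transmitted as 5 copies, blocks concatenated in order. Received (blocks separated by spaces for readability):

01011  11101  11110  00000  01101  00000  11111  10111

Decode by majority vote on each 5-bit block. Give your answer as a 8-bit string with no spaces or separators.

Block 1 (01011): 3 ones → 1
Block 2 (11101): 4 ones → 1
Block 3 (11110): 4 ones → 1
Block 4 (00000): 0 ones → 0
Block 5 (01101): 3 ones → 1
Block 6 (00000): 0 ones → 0
Block 7 (11111): 5 ones → 1
Block 8 (10111): 4 ones → 1

11101011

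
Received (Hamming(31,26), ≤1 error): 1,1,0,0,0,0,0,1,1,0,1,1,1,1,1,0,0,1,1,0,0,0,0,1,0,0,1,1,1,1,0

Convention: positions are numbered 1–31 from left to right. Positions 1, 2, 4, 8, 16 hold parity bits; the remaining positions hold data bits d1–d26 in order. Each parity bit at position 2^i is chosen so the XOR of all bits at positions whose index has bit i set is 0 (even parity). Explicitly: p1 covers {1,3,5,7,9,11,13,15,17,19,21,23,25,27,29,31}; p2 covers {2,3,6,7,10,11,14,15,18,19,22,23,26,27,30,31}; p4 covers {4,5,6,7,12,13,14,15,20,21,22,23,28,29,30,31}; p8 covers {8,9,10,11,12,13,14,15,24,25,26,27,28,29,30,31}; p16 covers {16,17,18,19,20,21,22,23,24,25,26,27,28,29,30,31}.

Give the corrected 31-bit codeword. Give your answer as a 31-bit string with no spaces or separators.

s1 (pos 1,3,5,7,9,11,13,15,17,19,21,23,25,27,29,31): 1⊕0⊕0⊕0⊕1⊕1⊕1⊕1⊕0⊕1⊕0⊕0⊕0⊕1⊕1⊕0 = 0
s2 (pos 2,3,6,7,10,11,14,15,18,19,22,23,26,27,30,31): 1⊕0⊕0⊕0⊕0⊕1⊕1⊕1⊕1⊕1⊕0⊕0⊕0⊕1⊕1⊕0 = 0
s4 (pos 4,5,6,7,12,13,14,15,20,21,22,23,28,29,30,31): 0⊕0⊕0⊕0⊕1⊕1⊕1⊕1⊕0⊕0⊕0⊕0⊕1⊕1⊕1⊕0 = 1
s8 (pos 8,9,10,11,12,13,14,15,24,25,26,27,28,29,30,31): 1⊕1⊕0⊕1⊕1⊕1⊕1⊕1⊕1⊕0⊕0⊕1⊕1⊕1⊕1⊕0 = 0
s16 (pos 16,17,18,19,20,21,22,23,24,25,26,27,28,29,30,31): 0⊕0⊕1⊕1⊕0⊕0⊕0⊕0⊕1⊕0⊕0⊕1⊕1⊕1⊕1⊕0 = 1
Syndrome s16…s1 = 10100 → error at position 20.
Flip position 20: 1100000110111110011000010011110 → 1100000110111110011100010011110

1100000110111110011100010011110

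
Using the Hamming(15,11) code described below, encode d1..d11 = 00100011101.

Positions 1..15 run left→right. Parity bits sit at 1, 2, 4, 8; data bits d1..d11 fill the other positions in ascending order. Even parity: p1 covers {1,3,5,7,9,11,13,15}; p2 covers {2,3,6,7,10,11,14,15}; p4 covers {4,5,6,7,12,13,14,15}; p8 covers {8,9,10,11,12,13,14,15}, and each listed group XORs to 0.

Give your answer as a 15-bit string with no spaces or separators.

Place data at non-parity positions: p1 p2 0 p4 0 1 0 p8 0 0 1 1 1 0 1
p1 (pos 1,3,5,7,9,11,13,15): XOR of data positions = 0⊕0⊕0⊕0⊕1⊕1⊕1 = 1
p2 (pos 2,3,6,7,10,11,14,15): XOR of data positions = 0⊕1⊕0⊕0⊕1⊕0⊕1 = 1
p4 (pos 4,5,6,7,12,13,14,15): XOR of data positions = 0⊕1⊕0⊕1⊕1⊕0⊕1 = 0
p8 (pos 8,9,10,11,12,13,14,15): XOR of data positions = 0⊕0⊕1⊕1⊕1⊕0⊕1 = 0
Codeword: 110001000011101

110001000011101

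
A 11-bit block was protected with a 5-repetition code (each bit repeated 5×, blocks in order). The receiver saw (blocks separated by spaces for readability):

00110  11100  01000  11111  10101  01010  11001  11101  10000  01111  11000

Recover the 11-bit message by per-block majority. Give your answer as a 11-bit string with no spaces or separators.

01011011010

Block 1 (00110): 2 ones → 0
Block 2 (11100): 3 ones → 1
Block 3 (01000): 1 one → 0
Block 4 (11111): 5 ones → 1
Block 5 (10101): 3 ones → 1
Block 6 (01010): 2 ones → 0
Block 7 (11001): 3 ones → 1
Block 8 (11101): 4 ones → 1
Block 9 (10000): 1 one → 0
Block 10 (01111): 4 ones → 1
Block 11 (11000): 2 ones → 0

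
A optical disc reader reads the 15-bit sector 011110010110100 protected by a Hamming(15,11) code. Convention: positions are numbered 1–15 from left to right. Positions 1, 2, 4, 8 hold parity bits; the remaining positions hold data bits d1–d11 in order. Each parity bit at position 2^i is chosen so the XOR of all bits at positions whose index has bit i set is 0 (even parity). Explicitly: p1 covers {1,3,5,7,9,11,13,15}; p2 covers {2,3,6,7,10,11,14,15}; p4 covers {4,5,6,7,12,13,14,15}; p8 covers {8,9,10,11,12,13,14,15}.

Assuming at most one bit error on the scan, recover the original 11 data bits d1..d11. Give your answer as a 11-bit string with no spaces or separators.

11000110100

s1 (pos 1,3,5,7,9,11,13,15): 0⊕1⊕1⊕0⊕0⊕1⊕1⊕0 = 0
s2 (pos 2,3,6,7,10,11,14,15): 1⊕1⊕0⊕0⊕1⊕1⊕0⊕0 = 0
s4 (pos 4,5,6,7,12,13,14,15): 1⊕1⊕0⊕0⊕0⊕1⊕0⊕0 = 1
s8 (pos 8,9,10,11,12,13,14,15): 1⊕0⊕1⊕1⊕0⊕1⊕0⊕0 = 0
Syndrome s8…s1 = 0100 → error at position 4.
Flip position 4: 011110010110100 → 011010010110100
Read data bits from positions 3,5,6,7,9,10,11,12,13,14,15: 11000110100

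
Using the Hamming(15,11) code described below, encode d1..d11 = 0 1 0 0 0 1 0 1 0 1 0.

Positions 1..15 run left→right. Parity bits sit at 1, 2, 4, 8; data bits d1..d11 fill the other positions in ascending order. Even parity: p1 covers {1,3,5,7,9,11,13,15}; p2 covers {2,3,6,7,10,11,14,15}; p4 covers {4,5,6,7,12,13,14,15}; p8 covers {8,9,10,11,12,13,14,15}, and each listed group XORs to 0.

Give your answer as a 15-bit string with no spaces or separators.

Place data at non-parity positions: p1 p2 0 p4 1 0 0 p8 0 1 0 1 0 1 0
p1 (pos 1,3,5,7,9,11,13,15): XOR of data positions = 0⊕1⊕0⊕0⊕0⊕0⊕0 = 1
p2 (pos 2,3,6,7,10,11,14,15): XOR of data positions = 0⊕0⊕0⊕1⊕0⊕1⊕0 = 0
p4 (pos 4,5,6,7,12,13,14,15): XOR of data positions = 1⊕0⊕0⊕1⊕0⊕1⊕0 = 1
p8 (pos 8,9,10,11,12,13,14,15): XOR of data positions = 0⊕1⊕0⊕1⊕0⊕1⊕0 = 1
Codeword: 100110010101010

100110010101010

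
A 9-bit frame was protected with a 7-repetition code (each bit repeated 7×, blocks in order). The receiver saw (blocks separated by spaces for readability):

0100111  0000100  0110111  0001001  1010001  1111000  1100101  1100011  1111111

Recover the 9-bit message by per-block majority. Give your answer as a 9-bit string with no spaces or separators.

101001111

Block 1 (0100111): 4 ones → 1
Block 2 (0000100): 1 one → 0
Block 3 (0110111): 5 ones → 1
Block 4 (0001001): 2 ones → 0
Block 5 (1010001): 3 ones → 0
Block 6 (1111000): 4 ones → 1
Block 7 (1100101): 4 ones → 1
Block 8 (1100011): 4 ones → 1
Block 9 (1111111): 7 ones → 1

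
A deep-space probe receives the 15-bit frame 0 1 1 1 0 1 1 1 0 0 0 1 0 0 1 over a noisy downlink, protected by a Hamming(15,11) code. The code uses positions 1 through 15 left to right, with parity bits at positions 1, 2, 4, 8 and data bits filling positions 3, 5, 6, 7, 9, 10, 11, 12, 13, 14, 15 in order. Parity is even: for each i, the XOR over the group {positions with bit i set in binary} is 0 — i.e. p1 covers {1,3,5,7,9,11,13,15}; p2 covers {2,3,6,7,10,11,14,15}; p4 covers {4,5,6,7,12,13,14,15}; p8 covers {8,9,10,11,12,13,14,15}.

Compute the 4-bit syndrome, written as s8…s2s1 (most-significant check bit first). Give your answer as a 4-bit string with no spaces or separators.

s1 (pos 1,3,5,7,9,11,13,15): 0⊕1⊕0⊕1⊕0⊕0⊕0⊕1 = 1
s2 (pos 2,3,6,7,10,11,14,15): 1⊕1⊕1⊕1⊕0⊕0⊕0⊕1 = 1
s4 (pos 4,5,6,7,12,13,14,15): 1⊕0⊕1⊕1⊕1⊕0⊕0⊕1 = 1
s8 (pos 8,9,10,11,12,13,14,15): 1⊕0⊕0⊕0⊕1⊕0⊕0⊕1 = 1
Syndrome s8…s1 = 1111 → error at position 15.

1111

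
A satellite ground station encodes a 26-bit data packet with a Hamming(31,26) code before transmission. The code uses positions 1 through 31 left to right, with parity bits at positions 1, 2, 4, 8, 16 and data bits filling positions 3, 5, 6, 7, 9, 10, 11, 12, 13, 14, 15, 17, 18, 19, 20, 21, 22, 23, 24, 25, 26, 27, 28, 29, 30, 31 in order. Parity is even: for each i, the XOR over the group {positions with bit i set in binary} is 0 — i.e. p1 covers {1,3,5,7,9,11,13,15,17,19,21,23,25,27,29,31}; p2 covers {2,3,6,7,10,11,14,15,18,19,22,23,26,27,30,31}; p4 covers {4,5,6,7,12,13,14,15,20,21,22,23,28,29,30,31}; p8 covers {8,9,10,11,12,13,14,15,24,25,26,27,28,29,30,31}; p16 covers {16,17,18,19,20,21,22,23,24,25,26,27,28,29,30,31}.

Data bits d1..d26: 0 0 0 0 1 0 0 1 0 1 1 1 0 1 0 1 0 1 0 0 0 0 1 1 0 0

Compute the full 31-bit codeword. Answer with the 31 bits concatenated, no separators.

Place data at non-parity positions: p1 p2 0 p4 0 0 0 p8 1 0 0 1 0 1 1 p16 1 0 1 0 1 0 1 0 0 0 0 1 1 0 0
p1 (pos 1,3,5,7,9,11,13,15,17,19,21,23,25,27,29,31): XOR of data positions = 0⊕0⊕0⊕1⊕0⊕0⊕1⊕1⊕1⊕1⊕1⊕0⊕0⊕1⊕0 = 1
p2 (pos 2,3,6,7,10,11,14,15,18,19,22,23,26,27,30,31): XOR of data positions = 0⊕0⊕0⊕0⊕0⊕1⊕1⊕0⊕1⊕0⊕1⊕0⊕0⊕0⊕0 = 0
p4 (pos 4,5,6,7,12,13,14,15,20,21,22,23,28,29,30,31): XOR of data positions = 0⊕0⊕0⊕1⊕0⊕1⊕1⊕0⊕1⊕0⊕1⊕1⊕1⊕0⊕0 = 1
p8 (pos 8,9,10,11,12,13,14,15,24,25,26,27,28,29,30,31): XOR of data positions = 1⊕0⊕0⊕1⊕0⊕1⊕1⊕0⊕0⊕0⊕0⊕1⊕1⊕0⊕0 = 0
p16 (pos 16,17,18,19,20,21,22,23,24,25,26,27,28,29,30,31): XOR of data positions = 1⊕0⊕1⊕0⊕1⊕0⊕1⊕0⊕0⊕0⊕0⊕1⊕1⊕0⊕0 = 0
Codeword: 1001000010010110101010100001100

1001000010010110101010100001100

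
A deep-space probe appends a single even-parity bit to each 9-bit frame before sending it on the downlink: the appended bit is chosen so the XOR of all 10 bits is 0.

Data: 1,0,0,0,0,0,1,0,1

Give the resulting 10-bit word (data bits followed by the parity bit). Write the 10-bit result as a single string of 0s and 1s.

1000001011

XOR of the 9 data bits: 1⊕0⊕0⊕0⊕0⊕0⊕1⊕0⊕1 = 1
Parity bit = 1 (so all 10 bits XOR to 0).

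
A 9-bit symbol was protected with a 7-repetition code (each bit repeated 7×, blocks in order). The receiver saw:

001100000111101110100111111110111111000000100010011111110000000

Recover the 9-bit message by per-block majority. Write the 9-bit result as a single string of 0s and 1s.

011110010

Block 1 (0011000): 2 ones → 0
Block 2 (0011110): 4 ones → 1
Block 3 (1110100): 4 ones → 1
Block 4 (1111111): 7 ones → 1
Block 5 (1011111): 6 ones → 1
Block 6 (1000000): 1 one → 0
Block 7 (1000100): 2 ones → 0
Block 8 (1111111): 7 ones → 1
Block 9 (0000000): 0 ones → 0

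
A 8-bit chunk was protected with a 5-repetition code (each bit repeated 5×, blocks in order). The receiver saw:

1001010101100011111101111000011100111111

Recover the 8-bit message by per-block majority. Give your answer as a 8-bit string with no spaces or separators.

01011011

Block 1 (10010): 2 ones → 0
Block 2 (10101): 3 ones → 1
Block 3 (10001): 2 ones → 0
Block 4 (11111): 5 ones → 1
Block 5 (01111): 4 ones → 1
Block 6 (00001): 1 one → 0
Block 7 (11001): 3 ones → 1
Block 8 (11111): 5 ones → 1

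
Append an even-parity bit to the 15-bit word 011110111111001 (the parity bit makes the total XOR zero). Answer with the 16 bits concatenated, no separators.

XOR of the 15 data bits: 0⊕1⊕1⊕1⊕1⊕0⊕1⊕1⊕1⊕1⊕1⊕1⊕0⊕0⊕1 = 1
Parity bit = 1 (so all 16 bits XOR to 0).

0111101111110011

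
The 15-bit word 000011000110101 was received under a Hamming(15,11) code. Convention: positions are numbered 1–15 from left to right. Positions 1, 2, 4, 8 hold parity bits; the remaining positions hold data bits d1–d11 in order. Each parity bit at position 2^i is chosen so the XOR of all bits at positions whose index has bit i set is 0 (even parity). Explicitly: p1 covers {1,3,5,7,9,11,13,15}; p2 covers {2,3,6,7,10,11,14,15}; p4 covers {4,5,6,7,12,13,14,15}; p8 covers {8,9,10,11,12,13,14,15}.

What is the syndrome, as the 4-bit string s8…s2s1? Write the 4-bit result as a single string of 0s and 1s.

s1 (pos 1,3,5,7,9,11,13,15): 0⊕0⊕1⊕0⊕0⊕1⊕1⊕1 = 0
s2 (pos 2,3,6,7,10,11,14,15): 0⊕0⊕1⊕0⊕1⊕1⊕0⊕1 = 0
s4 (pos 4,5,6,7,12,13,14,15): 0⊕1⊕1⊕0⊕0⊕1⊕0⊕1 = 0
s8 (pos 8,9,10,11,12,13,14,15): 0⊕0⊕1⊕1⊕0⊕1⊕0⊕1 = 0
Syndrome s8…s1 = 0000 → no error.

0000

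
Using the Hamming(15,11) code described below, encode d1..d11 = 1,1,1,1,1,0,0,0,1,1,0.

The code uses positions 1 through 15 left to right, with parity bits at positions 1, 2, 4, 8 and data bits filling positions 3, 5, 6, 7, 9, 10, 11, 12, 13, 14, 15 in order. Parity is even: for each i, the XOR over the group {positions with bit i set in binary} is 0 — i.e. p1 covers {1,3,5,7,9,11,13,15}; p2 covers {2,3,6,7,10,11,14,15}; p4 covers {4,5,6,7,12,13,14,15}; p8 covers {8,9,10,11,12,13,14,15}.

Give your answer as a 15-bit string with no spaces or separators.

Place data at non-parity positions: p1 p2 1 p4 1 1 1 p8 1 0 0 0 1 1 0
p1 (pos 1,3,5,7,9,11,13,15): XOR of data positions = 1⊕1⊕1⊕1⊕0⊕1⊕0 = 1
p2 (pos 2,3,6,7,10,11,14,15): XOR of data positions = 1⊕1⊕1⊕0⊕0⊕1⊕0 = 0
p4 (pos 4,5,6,7,12,13,14,15): XOR of data positions = 1⊕1⊕1⊕0⊕1⊕1⊕0 = 1
p8 (pos 8,9,10,11,12,13,14,15): XOR of data positions = 1⊕0⊕0⊕0⊕1⊕1⊕0 = 1
Codeword: 101111111000110

101111111000110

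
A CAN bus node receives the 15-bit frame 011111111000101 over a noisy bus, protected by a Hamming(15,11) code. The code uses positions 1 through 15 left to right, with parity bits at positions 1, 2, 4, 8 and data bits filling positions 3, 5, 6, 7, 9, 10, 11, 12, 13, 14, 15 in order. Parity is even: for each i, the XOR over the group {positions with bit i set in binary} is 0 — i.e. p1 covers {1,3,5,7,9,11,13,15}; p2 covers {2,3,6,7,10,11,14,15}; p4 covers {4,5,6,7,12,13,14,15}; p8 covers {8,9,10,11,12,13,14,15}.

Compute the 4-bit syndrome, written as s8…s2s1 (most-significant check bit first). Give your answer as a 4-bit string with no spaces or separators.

s1 (pos 1,3,5,7,9,11,13,15): 0⊕1⊕1⊕1⊕1⊕0⊕1⊕1 = 0
s2 (pos 2,3,6,7,10,11,14,15): 1⊕1⊕1⊕1⊕0⊕0⊕0⊕1 = 1
s4 (pos 4,5,6,7,12,13,14,15): 1⊕1⊕1⊕1⊕0⊕1⊕0⊕1 = 0
s8 (pos 8,9,10,11,12,13,14,15): 1⊕1⊕0⊕0⊕0⊕1⊕0⊕1 = 0
Syndrome s8…s1 = 0010 → error at position 2.

0010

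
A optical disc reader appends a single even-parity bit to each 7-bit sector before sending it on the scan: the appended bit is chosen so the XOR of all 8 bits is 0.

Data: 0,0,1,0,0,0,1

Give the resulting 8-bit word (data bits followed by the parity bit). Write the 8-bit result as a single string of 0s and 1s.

00100010

XOR of the 7 data bits: 0⊕0⊕1⊕0⊕0⊕0⊕1 = 0
Parity bit = 0 (so all 8 bits XOR to 0).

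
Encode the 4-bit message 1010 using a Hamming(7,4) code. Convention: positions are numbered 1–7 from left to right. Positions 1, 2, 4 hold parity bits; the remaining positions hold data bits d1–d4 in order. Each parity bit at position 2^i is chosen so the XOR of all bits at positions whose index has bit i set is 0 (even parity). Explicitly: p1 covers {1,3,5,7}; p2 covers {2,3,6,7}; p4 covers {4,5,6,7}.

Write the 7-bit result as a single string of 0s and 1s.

Place data at non-parity positions: p1 p2 1 p4 0 1 0
p1 (pos 1,3,5,7): XOR of data positions = 1⊕0⊕0 = 1
p2 (pos 2,3,6,7): XOR of data positions = 1⊕1⊕0 = 0
p4 (pos 4,5,6,7): XOR of data positions = 0⊕1⊕0 = 1
Codeword: 1011010

1011010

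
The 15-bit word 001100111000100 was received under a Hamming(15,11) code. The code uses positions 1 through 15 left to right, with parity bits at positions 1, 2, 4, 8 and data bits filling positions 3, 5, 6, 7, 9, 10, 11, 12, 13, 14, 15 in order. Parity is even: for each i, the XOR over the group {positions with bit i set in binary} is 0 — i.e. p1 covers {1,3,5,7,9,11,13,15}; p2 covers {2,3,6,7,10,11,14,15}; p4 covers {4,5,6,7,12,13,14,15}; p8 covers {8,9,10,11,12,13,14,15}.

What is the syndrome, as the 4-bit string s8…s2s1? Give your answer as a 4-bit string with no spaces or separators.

1100

s1 (pos 1,3,5,7,9,11,13,15): 0⊕1⊕0⊕1⊕1⊕0⊕1⊕0 = 0
s2 (pos 2,3,6,7,10,11,14,15): 0⊕1⊕0⊕1⊕0⊕0⊕0⊕0 = 0
s4 (pos 4,5,6,7,12,13,14,15): 1⊕0⊕0⊕1⊕0⊕1⊕0⊕0 = 1
s8 (pos 8,9,10,11,12,13,14,15): 1⊕1⊕0⊕0⊕0⊕1⊕0⊕0 = 1
Syndrome s8…s1 = 1100 → error at position 12.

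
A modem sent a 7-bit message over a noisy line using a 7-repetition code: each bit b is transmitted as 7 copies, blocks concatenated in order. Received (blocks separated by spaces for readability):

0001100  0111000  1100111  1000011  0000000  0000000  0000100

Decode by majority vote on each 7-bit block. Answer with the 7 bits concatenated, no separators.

Block 1 (0001100): 2 ones → 0
Block 2 (0111000): 3 ones → 0
Block 3 (1100111): 5 ones → 1
Block 4 (1000011): 3 ones → 0
Block 5 (0000000): 0 ones → 0
Block 6 (0000000): 0 ones → 0
Block 7 (0000100): 1 one → 0

0010000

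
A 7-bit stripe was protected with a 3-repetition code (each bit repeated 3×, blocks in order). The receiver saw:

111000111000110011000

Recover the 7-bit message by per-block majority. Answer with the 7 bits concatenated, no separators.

1010110

Block 1 (111): 3 ones → 1
Block 2 (000): 0 ones → 0
Block 3 (111): 3 ones → 1
Block 4 (000): 0 ones → 0
Block 5 (110): 2 ones → 1
Block 6 (011): 2 ones → 1
Block 7 (000): 0 ones → 0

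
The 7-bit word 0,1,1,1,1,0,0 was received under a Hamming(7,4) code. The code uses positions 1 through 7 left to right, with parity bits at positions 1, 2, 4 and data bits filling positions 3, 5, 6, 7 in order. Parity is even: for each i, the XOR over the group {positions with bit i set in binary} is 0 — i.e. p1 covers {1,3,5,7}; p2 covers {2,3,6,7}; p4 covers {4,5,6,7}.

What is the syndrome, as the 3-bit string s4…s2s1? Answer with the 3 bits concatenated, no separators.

s1 (pos 1,3,5,7): 0⊕1⊕1⊕0 = 0
s2 (pos 2,3,6,7): 1⊕1⊕0⊕0 = 0
s4 (pos 4,5,6,7): 1⊕1⊕0⊕0 = 0
Syndrome s4…s1 = 000 → no error.

000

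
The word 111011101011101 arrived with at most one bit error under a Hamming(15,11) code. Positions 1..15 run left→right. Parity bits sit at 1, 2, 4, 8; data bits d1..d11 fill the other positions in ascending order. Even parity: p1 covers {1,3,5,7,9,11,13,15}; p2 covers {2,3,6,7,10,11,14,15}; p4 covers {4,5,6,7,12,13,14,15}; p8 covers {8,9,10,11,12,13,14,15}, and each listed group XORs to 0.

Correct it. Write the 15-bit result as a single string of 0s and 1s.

111011111011101

s1 (pos 1,3,5,7,9,11,13,15): 1⊕1⊕1⊕1⊕1⊕1⊕1⊕1 = 0
s2 (pos 2,3,6,7,10,11,14,15): 1⊕1⊕1⊕1⊕0⊕1⊕0⊕1 = 0
s4 (pos 4,5,6,7,12,13,14,15): 0⊕1⊕1⊕1⊕1⊕1⊕0⊕1 = 0
s8 (pos 8,9,10,11,12,13,14,15): 0⊕1⊕0⊕1⊕1⊕1⊕0⊕1 = 1
Syndrome s8…s1 = 1000 → error at position 8.
Flip position 8: 111011101011101 → 111011111011101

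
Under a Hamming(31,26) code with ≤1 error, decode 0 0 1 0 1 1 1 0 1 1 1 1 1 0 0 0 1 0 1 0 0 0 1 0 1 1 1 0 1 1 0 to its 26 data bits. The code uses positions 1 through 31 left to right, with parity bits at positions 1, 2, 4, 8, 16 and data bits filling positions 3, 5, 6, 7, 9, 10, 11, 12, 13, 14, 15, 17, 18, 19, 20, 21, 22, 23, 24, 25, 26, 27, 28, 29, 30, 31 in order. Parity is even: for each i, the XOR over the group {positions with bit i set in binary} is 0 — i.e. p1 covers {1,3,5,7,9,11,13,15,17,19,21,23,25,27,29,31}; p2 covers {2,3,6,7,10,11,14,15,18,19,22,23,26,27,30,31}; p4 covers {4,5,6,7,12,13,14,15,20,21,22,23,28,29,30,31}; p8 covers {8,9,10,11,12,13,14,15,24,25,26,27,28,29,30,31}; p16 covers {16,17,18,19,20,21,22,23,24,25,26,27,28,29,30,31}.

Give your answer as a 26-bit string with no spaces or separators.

11111111100101000101110110

s1 (pos 1,3,5,7,9,11,13,15,17,19,21,23,25,27,29,31): 0⊕1⊕1⊕1⊕1⊕1⊕1⊕0⊕1⊕1⊕0⊕1⊕1⊕1⊕1⊕0 = 0
s2 (pos 2,3,6,7,10,11,14,15,18,19,22,23,26,27,30,31): 0⊕1⊕1⊕1⊕1⊕1⊕0⊕0⊕0⊕1⊕0⊕1⊕1⊕1⊕1⊕0 = 0
s4 (pos 4,5,6,7,12,13,14,15,20,21,22,23,28,29,30,31): 0⊕1⊕1⊕1⊕1⊕1⊕0⊕0⊕0⊕0⊕0⊕1⊕0⊕1⊕1⊕0 = 0
s8 (pos 8,9,10,11,12,13,14,15,24,25,26,27,28,29,30,31): 0⊕1⊕1⊕1⊕1⊕1⊕0⊕0⊕0⊕1⊕1⊕1⊕0⊕1⊕1⊕0 = 0
s16 (pos 16,17,18,19,20,21,22,23,24,25,26,27,28,29,30,31): 0⊕1⊕0⊕1⊕0⊕0⊕0⊕1⊕0⊕1⊕1⊕1⊕0⊕1⊕1⊕0 = 0
Syndrome s16…s1 = 00000 → no error.
Read data bits from positions 3,5,6,7,9,10,11,12,13,14,15,17,18,19,20,21,22,23,24,25,26,27,28,29,30,31: 11111111100101000101110110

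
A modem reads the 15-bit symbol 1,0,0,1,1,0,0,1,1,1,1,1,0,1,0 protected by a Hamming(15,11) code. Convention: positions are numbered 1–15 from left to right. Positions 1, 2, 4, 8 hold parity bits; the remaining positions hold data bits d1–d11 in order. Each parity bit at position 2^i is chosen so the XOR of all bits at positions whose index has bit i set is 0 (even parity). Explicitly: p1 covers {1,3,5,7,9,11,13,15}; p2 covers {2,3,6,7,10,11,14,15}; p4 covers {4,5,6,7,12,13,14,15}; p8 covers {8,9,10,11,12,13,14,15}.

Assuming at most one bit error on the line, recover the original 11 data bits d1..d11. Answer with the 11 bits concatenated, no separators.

s1 (pos 1,3,5,7,9,11,13,15): 1⊕0⊕1⊕0⊕1⊕1⊕0⊕0 = 0
s2 (pos 2,3,6,7,10,11,14,15): 0⊕0⊕0⊕0⊕1⊕1⊕1⊕0 = 1
s4 (pos 4,5,6,7,12,13,14,15): 1⊕1⊕0⊕0⊕1⊕0⊕1⊕0 = 0
s8 (pos 8,9,10,11,12,13,14,15): 1⊕1⊕1⊕1⊕1⊕0⊕1⊕0 = 0
Syndrome s8…s1 = 0010 → error at position 2.
Flip position 2: 100110011111010 → 110110011111010
Read data bits from positions 3,5,6,7,9,10,11,12,13,14,15: 01001111010

01001111010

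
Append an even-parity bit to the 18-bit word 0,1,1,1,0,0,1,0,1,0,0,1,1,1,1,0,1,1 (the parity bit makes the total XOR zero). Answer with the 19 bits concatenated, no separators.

XOR of the 18 data bits: 0⊕1⊕1⊕1⊕0⊕0⊕1⊕0⊕1⊕0⊕0⊕1⊕1⊕1⊕1⊕0⊕1⊕1 = 1
Parity bit = 1 (so all 19 bits XOR to 0).

0111001010011110111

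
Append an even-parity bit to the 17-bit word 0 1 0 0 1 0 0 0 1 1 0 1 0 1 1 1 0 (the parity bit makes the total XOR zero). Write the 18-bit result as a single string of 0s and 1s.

010010001101011100

XOR of the 17 data bits: 0⊕1⊕0⊕0⊕1⊕0⊕0⊕0⊕1⊕1⊕0⊕1⊕0⊕1⊕1⊕1⊕0 = 0
Parity bit = 0 (so all 18 bits XOR to 0).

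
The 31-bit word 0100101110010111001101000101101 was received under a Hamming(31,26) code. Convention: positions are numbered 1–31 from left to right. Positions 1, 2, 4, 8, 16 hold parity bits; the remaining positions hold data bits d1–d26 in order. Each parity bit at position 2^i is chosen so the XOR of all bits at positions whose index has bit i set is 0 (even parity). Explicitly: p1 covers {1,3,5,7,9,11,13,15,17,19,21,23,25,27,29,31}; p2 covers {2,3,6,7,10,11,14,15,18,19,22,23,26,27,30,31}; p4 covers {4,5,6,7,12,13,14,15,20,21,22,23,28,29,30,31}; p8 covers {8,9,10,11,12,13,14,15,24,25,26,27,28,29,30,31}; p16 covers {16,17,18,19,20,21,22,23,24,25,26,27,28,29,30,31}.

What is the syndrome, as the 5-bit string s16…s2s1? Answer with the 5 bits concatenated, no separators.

01001

s1 (pos 1,3,5,7,9,11,13,15,17,19,21,23,25,27,29,31): 0⊕0⊕1⊕1⊕1⊕0⊕0⊕1⊕0⊕1⊕0⊕0⊕0⊕0⊕1⊕1 = 1
s2 (pos 2,3,6,7,10,11,14,15,18,19,22,23,26,27,30,31): 1⊕0⊕0⊕1⊕0⊕0⊕1⊕1⊕0⊕1⊕1⊕0⊕1⊕0⊕0⊕1 = 0
s4 (pos 4,5,6,7,12,13,14,15,20,21,22,23,28,29,30,31): 0⊕1⊕0⊕1⊕1⊕0⊕1⊕1⊕1⊕0⊕1⊕0⊕1⊕1⊕0⊕1 = 0
s8 (pos 8,9,10,11,12,13,14,15,24,25,26,27,28,29,30,31): 1⊕1⊕0⊕0⊕1⊕0⊕1⊕1⊕0⊕0⊕1⊕0⊕1⊕1⊕0⊕1 = 1
s16 (pos 16,17,18,19,20,21,22,23,24,25,26,27,28,29,30,31): 1⊕0⊕0⊕1⊕1⊕0⊕1⊕0⊕0⊕0⊕1⊕0⊕1⊕1⊕0⊕1 = 0
Syndrome s16…s1 = 01001 → error at position 9.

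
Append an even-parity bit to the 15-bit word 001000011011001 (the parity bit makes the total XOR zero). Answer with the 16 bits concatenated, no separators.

0010000110110010

XOR of the 15 data bits: 0⊕0⊕1⊕0⊕0⊕0⊕0⊕1⊕1⊕0⊕1⊕1⊕0⊕0⊕1 = 0
Parity bit = 0 (so all 16 bits XOR to 0).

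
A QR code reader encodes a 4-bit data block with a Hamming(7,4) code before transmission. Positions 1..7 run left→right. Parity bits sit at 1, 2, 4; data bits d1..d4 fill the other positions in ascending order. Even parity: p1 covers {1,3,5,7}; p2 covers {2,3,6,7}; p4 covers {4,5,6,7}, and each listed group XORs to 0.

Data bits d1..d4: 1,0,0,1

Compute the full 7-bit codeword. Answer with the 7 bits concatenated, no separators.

Place data at non-parity positions: p1 p2 1 p4 0 0 1
p1 (pos 1,3,5,7): XOR of data positions = 1⊕0⊕1 = 0
p2 (pos 2,3,6,7): XOR of data positions = 1⊕0⊕1 = 0
p4 (pos 4,5,6,7): XOR of data positions = 0⊕0⊕1 = 1
Codeword: 0011001

0011001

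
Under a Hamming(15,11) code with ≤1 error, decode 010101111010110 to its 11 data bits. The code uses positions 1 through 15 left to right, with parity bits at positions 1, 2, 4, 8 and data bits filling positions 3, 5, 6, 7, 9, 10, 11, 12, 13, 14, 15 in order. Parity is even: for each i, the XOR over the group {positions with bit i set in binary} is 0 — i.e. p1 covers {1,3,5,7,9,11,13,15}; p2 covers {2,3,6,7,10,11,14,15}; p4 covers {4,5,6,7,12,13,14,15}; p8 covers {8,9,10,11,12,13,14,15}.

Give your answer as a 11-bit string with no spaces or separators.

s1 (pos 1,3,5,7,9,11,13,15): 0⊕0⊕0⊕1⊕1⊕1⊕1⊕0 = 0
s2 (pos 2,3,6,7,10,11,14,15): 1⊕0⊕1⊕1⊕0⊕1⊕1⊕0 = 1
s4 (pos 4,5,6,7,12,13,14,15): 1⊕0⊕1⊕1⊕0⊕1⊕1⊕0 = 1
s8 (pos 8,9,10,11,12,13,14,15): 1⊕1⊕0⊕1⊕0⊕1⊕1⊕0 = 1
Syndrome s8…s1 = 1110 → error at position 14.
Flip position 14: 010101111010110 → 010101111010100
Read data bits from positions 3,5,6,7,9,10,11,12,13,14,15: 00111010100

00111010100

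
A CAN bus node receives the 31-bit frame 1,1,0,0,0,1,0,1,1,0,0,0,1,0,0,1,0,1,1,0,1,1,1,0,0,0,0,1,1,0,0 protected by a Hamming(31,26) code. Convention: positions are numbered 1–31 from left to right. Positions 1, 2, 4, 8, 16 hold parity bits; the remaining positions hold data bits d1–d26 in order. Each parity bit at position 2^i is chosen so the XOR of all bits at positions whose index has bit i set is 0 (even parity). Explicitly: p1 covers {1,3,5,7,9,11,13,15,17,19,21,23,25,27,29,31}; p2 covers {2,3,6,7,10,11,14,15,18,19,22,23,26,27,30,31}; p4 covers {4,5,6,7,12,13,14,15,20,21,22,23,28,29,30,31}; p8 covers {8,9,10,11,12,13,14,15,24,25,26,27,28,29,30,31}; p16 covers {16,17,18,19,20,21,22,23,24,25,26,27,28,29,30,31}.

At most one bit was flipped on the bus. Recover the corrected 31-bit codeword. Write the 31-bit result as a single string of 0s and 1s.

1100010110000001011011100001100

s1 (pos 1,3,5,7,9,11,13,15,17,19,21,23,25,27,29,31): 1⊕0⊕0⊕0⊕1⊕0⊕1⊕0⊕0⊕1⊕1⊕1⊕0⊕0⊕1⊕0 = 1
s2 (pos 2,3,6,7,10,11,14,15,18,19,22,23,26,27,30,31): 1⊕0⊕1⊕0⊕0⊕0⊕0⊕0⊕1⊕1⊕1⊕1⊕0⊕0⊕0⊕0 = 0
s4 (pos 4,5,6,7,12,13,14,15,20,21,22,23,28,29,30,31): 0⊕0⊕1⊕0⊕0⊕1⊕0⊕0⊕0⊕1⊕1⊕1⊕1⊕1⊕0⊕0 = 1
s8 (pos 8,9,10,11,12,13,14,15,24,25,26,27,28,29,30,31): 1⊕1⊕0⊕0⊕0⊕1⊕0⊕0⊕0⊕0⊕0⊕0⊕1⊕1⊕0⊕0 = 1
s16 (pos 16,17,18,19,20,21,22,23,24,25,26,27,28,29,30,31): 1⊕0⊕1⊕1⊕0⊕1⊕1⊕1⊕0⊕0⊕0⊕0⊕1⊕1⊕0⊕0 = 0
Syndrome s16…s1 = 01101 → error at position 13.
Flip position 13: 1100010110001001011011100001100 → 1100010110000001011011100001100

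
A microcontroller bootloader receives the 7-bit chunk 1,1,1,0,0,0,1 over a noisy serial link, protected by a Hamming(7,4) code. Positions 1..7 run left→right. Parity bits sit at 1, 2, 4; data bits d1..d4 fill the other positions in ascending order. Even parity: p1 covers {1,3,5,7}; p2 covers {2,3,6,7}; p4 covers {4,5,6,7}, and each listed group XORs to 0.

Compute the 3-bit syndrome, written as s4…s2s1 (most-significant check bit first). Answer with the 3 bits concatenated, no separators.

s1 (pos 1,3,5,7): 1⊕1⊕0⊕1 = 1
s2 (pos 2,3,6,7): 1⊕1⊕0⊕1 = 1
s4 (pos 4,5,6,7): 0⊕0⊕0⊕1 = 1
Syndrome s4…s1 = 111 → error at position 7.

111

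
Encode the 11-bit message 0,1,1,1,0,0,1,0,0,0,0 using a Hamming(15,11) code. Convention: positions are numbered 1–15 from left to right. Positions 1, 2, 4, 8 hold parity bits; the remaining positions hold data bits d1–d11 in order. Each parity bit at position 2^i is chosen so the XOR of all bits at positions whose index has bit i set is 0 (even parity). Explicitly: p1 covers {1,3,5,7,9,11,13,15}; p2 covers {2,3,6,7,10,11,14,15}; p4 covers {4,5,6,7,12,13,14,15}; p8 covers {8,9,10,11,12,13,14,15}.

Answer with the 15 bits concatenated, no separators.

Place data at non-parity positions: p1 p2 0 p4 1 1 1 p8 0 0 1 0 0 0 0
p1 (pos 1,3,5,7,9,11,13,15): XOR of data positions = 0⊕1⊕1⊕0⊕1⊕0⊕0 = 1
p2 (pos 2,3,6,7,10,11,14,15): XOR of data positions = 0⊕1⊕1⊕0⊕1⊕0⊕0 = 1
p4 (pos 4,5,6,7,12,13,14,15): XOR of data positions = 1⊕1⊕1⊕0⊕0⊕0⊕0 = 1
p8 (pos 8,9,10,11,12,13,14,15): XOR of data positions = 0⊕0⊕1⊕0⊕0⊕0⊕0 = 1
Codeword: 110111110010000

110111110010000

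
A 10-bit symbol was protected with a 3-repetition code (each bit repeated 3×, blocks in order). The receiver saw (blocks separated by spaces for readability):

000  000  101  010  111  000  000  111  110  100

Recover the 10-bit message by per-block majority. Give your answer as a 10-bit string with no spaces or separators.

Block 1 (000): 0 ones → 0
Block 2 (000): 0 ones → 0
Block 3 (101): 2 ones → 1
Block 4 (010): 1 one → 0
Block 5 (111): 3 ones → 1
Block 6 (000): 0 ones → 0
Block 7 (000): 0 ones → 0
Block 8 (111): 3 ones → 1
Block 9 (110): 2 ones → 1
Block 10 (100): 1 one → 0

0010100110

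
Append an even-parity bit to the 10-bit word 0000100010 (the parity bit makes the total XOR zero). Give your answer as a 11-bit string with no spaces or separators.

XOR of the 10 data bits: 0⊕0⊕0⊕0⊕1⊕0⊕0⊕0⊕1⊕0 = 0
Parity bit = 0 (so all 11 bits XOR to 0).

00001000100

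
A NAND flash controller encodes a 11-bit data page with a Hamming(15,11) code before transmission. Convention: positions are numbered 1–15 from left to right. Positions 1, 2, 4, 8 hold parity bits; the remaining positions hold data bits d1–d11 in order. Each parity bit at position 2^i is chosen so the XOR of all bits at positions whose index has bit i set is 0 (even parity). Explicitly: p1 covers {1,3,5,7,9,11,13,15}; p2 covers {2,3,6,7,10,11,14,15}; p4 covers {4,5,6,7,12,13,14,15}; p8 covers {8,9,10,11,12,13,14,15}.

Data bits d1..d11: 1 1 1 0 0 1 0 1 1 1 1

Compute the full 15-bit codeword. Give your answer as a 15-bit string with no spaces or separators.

011011010101111

Place data at non-parity positions: p1 p2 1 p4 1 1 0 p8 0 1 0 1 1 1 1
p1 (pos 1,3,5,7,9,11,13,15): XOR of data positions = 1⊕1⊕0⊕0⊕0⊕1⊕1 = 0
p2 (pos 2,3,6,7,10,11,14,15): XOR of data positions = 1⊕1⊕0⊕1⊕0⊕1⊕1 = 1
p4 (pos 4,5,6,7,12,13,14,15): XOR of data positions = 1⊕1⊕0⊕1⊕1⊕1⊕1 = 0
p8 (pos 8,9,10,11,12,13,14,15): XOR of data positions = 0⊕1⊕0⊕1⊕1⊕1⊕1 = 1
Codeword: 011011010101111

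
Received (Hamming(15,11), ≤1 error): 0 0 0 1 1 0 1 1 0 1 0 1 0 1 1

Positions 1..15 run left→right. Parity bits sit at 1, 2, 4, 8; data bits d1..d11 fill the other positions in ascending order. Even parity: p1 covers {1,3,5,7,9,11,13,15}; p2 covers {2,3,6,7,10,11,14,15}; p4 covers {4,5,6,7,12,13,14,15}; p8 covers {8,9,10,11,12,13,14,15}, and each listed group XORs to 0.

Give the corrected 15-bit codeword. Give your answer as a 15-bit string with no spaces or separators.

000110111101011

s1 (pos 1,3,5,7,9,11,13,15): 0⊕0⊕1⊕1⊕0⊕0⊕0⊕1 = 1
s2 (pos 2,3,6,7,10,11,14,15): 0⊕0⊕0⊕1⊕1⊕0⊕1⊕1 = 0
s4 (pos 4,5,6,7,12,13,14,15): 1⊕1⊕0⊕1⊕1⊕0⊕1⊕1 = 0
s8 (pos 8,9,10,11,12,13,14,15): 1⊕0⊕1⊕0⊕1⊕0⊕1⊕1 = 1
Syndrome s8…s1 = 1001 → error at position 9.
Flip position 9: 000110110101011 → 000110111101011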